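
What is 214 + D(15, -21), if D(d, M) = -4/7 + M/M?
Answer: 1501/7 ≈ 214.43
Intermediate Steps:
D(d, M) = 3/7 (D(d, M) = -4*⅐ + 1 = -4/7 + 1 = 3/7)
214 + D(15, -21) = 214 + 3/7 = 1501/7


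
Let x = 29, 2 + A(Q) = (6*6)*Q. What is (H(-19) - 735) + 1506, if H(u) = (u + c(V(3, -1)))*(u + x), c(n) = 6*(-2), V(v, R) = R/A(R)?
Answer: 461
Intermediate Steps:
A(Q) = -2 + 36*Q (A(Q) = -2 + (6*6)*Q = -2 + 36*Q)
V(v, R) = R/(-2 + 36*R)
c(n) = -12
H(u) = (-12 + u)*(29 + u) (H(u) = (u - 12)*(u + 29) = (-12 + u)*(29 + u))
(H(-19) - 735) + 1506 = ((-348 + (-19)² + 17*(-19)) - 735) + 1506 = ((-348 + 361 - 323) - 735) + 1506 = (-310 - 735) + 1506 = -1045 + 1506 = 461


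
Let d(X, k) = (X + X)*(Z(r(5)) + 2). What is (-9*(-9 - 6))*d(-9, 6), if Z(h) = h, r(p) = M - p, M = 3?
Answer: 0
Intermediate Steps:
r(p) = 3 - p
d(X, k) = 0 (d(X, k) = (X + X)*((3 - 1*5) + 2) = (2*X)*((3 - 5) + 2) = (2*X)*(-2 + 2) = (2*X)*0 = 0)
(-9*(-9 - 6))*d(-9, 6) = -9*(-9 - 6)*0 = -9*(-15)*0 = 135*0 = 0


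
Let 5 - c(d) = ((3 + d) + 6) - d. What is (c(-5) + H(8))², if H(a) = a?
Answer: 16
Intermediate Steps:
c(d) = -4 (c(d) = 5 - (((3 + d) + 6) - d) = 5 - ((9 + d) - d) = 5 - 1*9 = 5 - 9 = -4)
(c(-5) + H(8))² = (-4 + 8)² = 4² = 16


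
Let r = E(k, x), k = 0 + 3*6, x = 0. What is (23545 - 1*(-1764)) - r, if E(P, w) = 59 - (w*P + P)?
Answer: 25268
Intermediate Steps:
k = 18 (k = 0 + 18 = 18)
E(P, w) = 59 - P - P*w (E(P, w) = 59 - (P*w + P) = 59 - (P + P*w) = 59 + (-P - P*w) = 59 - P - P*w)
r = 41 (r = 59 - 1*18 - 1*18*0 = 59 - 18 + 0 = 41)
(23545 - 1*(-1764)) - r = (23545 - 1*(-1764)) - 1*41 = (23545 + 1764) - 41 = 25309 - 41 = 25268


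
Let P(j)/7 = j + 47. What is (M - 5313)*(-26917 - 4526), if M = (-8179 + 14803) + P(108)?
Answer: -75337428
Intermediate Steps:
P(j) = 329 + 7*j (P(j) = 7*(j + 47) = 7*(47 + j) = 329 + 7*j)
M = 7709 (M = (-8179 + 14803) + (329 + 7*108) = 6624 + (329 + 756) = 6624 + 1085 = 7709)
(M - 5313)*(-26917 - 4526) = (7709 - 5313)*(-26917 - 4526) = 2396*(-31443) = -75337428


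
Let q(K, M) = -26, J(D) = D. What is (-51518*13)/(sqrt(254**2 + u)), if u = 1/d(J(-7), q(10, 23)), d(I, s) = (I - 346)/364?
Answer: -334867*sqrt(2009786438)/5693446 ≈ -2636.8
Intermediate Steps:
d(I, s) = -173/182 + I/364 (d(I, s) = (-346 + I)*(1/364) = -173/182 + I/364)
u = -364/353 (u = 1/(-173/182 + (1/364)*(-7)) = 1/(-173/182 - 1/52) = 1/(-353/364) = -364/353 ≈ -1.0312)
(-51518*13)/(sqrt(254**2 + u)) = (-51518*13)/(sqrt(254**2 - 364/353)) = -669734/sqrt(64516 - 364/353) = -669734*sqrt(2009786438)/11386892 = -334867*sqrt(2009786438)/5693446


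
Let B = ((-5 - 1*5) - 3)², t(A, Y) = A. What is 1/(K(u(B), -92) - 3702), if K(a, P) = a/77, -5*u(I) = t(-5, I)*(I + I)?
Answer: -77/284716 ≈ -0.00027044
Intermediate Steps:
B = 169 (B = ((-5 - 5) - 3)² = (-10 - 3)² = (-13)² = 169)
u(I) = 2*I (u(I) = -(-1)*(I + I) = -(-1)*2*I = -(-2)*I = 2*I)
K(a, P) = a/77 (K(a, P) = a*(1/77) = a/77)
1/(K(u(B), -92) - 3702) = 1/((2*169)/77 - 3702) = 1/((1/77)*338 - 3702) = 1/(338/77 - 3702) = 1/(-284716/77) = -77/284716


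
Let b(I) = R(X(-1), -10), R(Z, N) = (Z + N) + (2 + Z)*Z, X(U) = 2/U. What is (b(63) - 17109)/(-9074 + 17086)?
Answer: -17121/8012 ≈ -2.1369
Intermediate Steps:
R(Z, N) = N + Z + Z*(2 + Z) (R(Z, N) = (N + Z) + Z*(2 + Z) = N + Z + Z*(2 + Z))
b(I) = -12 (b(I) = -10 + (2/(-1))² + 3*(2/(-1)) = -10 + (2*(-1))² + 3*(2*(-1)) = -10 + (-2)² + 3*(-2) = -10 + 4 - 6 = -12)
(b(63) - 17109)/(-9074 + 17086) = (-12 - 17109)/(-9074 + 17086) = -17121/8012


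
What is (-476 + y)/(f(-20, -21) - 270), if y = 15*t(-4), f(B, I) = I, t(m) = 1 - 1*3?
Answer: 506/291 ≈ 1.7388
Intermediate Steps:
t(m) = -2 (t(m) = 1 - 3 = -2)
y = -30 (y = 15*(-2) = -30)
(-476 + y)/(f(-20, -21) - 270) = (-476 - 30)/(-21 - 270) = -506/(-291) = -506*(-1/291) = 506/291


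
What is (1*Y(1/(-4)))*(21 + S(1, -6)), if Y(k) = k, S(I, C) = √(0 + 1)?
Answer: -11/2 ≈ -5.5000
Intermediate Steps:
S(I, C) = 1 (S(I, C) = √1 = 1)
(1*Y(1/(-4)))*(21 + S(1, -6)) = (1/(-4))*(21 + 1) = (1*(-¼))*22 = -¼*22 = -11/2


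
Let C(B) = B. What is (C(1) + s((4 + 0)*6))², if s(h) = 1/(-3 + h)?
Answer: 484/441 ≈ 1.0975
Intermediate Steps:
(C(1) + s((4 + 0)*6))² = (1 + 1/(-3 + (4 + 0)*6))² = (1 + 1/(-3 + 4*6))² = (1 + 1/(-3 + 24))² = (1 + 1/21)² = (22/21)² = 484/441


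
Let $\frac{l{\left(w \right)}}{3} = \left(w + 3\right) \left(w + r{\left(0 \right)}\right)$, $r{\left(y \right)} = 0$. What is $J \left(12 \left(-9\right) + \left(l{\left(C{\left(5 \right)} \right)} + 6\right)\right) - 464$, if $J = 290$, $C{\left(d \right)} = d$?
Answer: $4756$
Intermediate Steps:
$l{\left(w \right)} = 3 w \left(3 + w\right)$ ($l{\left(w \right)} = 3 \left(w + 3\right) \left(w + 0\right) = 3 \left(3 + w\right) w = 3 w \left(3 + w\right)$)
$J \left(12 \left(-9\right) + \left(l{\left(C{\left(5 \right)} \right)} + 6\right)\right) - 464 = 290 \left(12 \left(-9\right) + \left(3 \cdot 5 \left(3 + 5\right) + 6\right)\right) - 464 = 290 \left(-108 + \left(3 \cdot 5 \cdot 8 + 6\right)\right) - 464 = 290 \left(-108 + \left(120 + 6\right)\right) - 464 = 290 \left(-108 + 126\right) - 464 = 290 \cdot 18 - 464 = 5220 - 464 = 4756$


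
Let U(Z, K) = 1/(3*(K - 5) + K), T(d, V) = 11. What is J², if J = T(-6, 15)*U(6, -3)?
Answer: 121/729 ≈ 0.16598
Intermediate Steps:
U(Z, K) = 1/(-15 + 4*K) (U(Z, K) = 1/(3*(-5 + K) + K) = 1/((-15 + 3*K) + K) = 1/(-15 + 4*K))
J = -11/27 (J = 11/(-15 + 4*(-3)) = 11/(-15 - 12) = 11/(-27) = 11*(-1/27) = -11/27 ≈ -0.40741)
J² = (-11/27)² = 121/729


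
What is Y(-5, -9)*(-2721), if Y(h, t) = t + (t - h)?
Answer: 35373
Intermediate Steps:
Y(h, t) = -h + 2*t
Y(-5, -9)*(-2721) = (-1*(-5) + 2*(-9))*(-2721) = (5 - 18)*(-2721) = -13*(-2721) = 35373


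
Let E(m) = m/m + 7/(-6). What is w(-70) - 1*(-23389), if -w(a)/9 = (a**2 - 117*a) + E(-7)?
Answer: -188839/2 ≈ -94420.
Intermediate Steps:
E(m) = -1/6 (E(m) = 1 + 7*(-1/6) = 1 - 7/6 = -1/6)
w(a) = 3/2 - 9*a**2 + 1053*a (w(a) = -9*((a**2 - 117*a) - 1/6) = -9*(-1/6 + a**2 - 117*a) = 3/2 - 9*a**2 + 1053*a)
w(-70) - 1*(-23389) = (3/2 - 9*(-70)**2 + 1053*(-70)) - 1*(-23389) = (3/2 - 9*4900 - 73710) + 23389 = (3/2 - 44100 - 73710) + 23389 = -235617/2 + 23389 = -188839/2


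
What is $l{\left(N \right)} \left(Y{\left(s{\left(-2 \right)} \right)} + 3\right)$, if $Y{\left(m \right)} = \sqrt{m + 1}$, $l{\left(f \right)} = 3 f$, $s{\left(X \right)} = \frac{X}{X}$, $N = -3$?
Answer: $-27 - 9 \sqrt{2} \approx -39.728$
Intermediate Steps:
$s{\left(X \right)} = 1$
$Y{\left(m \right)} = \sqrt{1 + m}$
$l{\left(N \right)} \left(Y{\left(s{\left(-2 \right)} \right)} + 3\right) = 3 \left(-3\right) \left(\sqrt{1 + 1} + 3\right) = - 9 \left(\sqrt{2} + 3\right) = - 9 \left(3 + \sqrt{2}\right) = -27 - 9 \sqrt{2}$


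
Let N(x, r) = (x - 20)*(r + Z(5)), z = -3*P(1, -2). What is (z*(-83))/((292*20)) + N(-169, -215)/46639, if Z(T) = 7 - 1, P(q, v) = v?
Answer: 103729809/136185880 ≈ 0.76168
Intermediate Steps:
Z(T) = 6
z = 6 (z = -3*(-2) = 6)
N(x, r) = (-20 + x)*(6 + r) (N(x, r) = (x - 20)*(r + 6) = (-20 + x)*(6 + r))
(z*(-83))/((292*20)) + N(-169, -215)/46639 = (6*(-83))/((292*20)) + (-120 - 20*(-215) + 6*(-169) - 215*(-169))/46639 = -498/5840 + (-120 + 4300 - 1014 + 36335)*(1/46639) = -498*1/5840 + 39501*(1/46639) = -249/2920 + 39501/46639 = 103729809/136185880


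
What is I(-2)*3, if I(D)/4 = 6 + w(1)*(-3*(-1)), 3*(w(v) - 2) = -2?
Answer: 120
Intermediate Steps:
w(v) = 4/3 (w(v) = 2 + (⅓)*(-2) = 2 - ⅔ = 4/3)
I(D) = 40 (I(D) = 4*(6 + 4*(-3*(-1))/3) = 4*(6 + (4/3)*3) = 4*(6 + 4) = 4*10 = 40)
I(-2)*3 = 40*3 = 120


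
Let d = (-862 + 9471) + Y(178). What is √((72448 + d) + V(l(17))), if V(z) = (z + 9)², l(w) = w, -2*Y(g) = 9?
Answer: √326914/2 ≈ 285.88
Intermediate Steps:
Y(g) = -9/2 (Y(g) = -½*9 = -9/2)
d = 17209/2 (d = (-862 + 9471) - 9/2 = 8609 - 9/2 = 17209/2 ≈ 8604.5)
V(z) = (9 + z)²
√((72448 + d) + V(l(17))) = √((72448 + 17209/2) + (9 + 17)²) = √(162105/2 + 26²) = √(162105/2 + 676) = √(163457/2) = √326914/2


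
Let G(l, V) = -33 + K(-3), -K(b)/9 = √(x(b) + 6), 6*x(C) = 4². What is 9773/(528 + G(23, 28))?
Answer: 537515/27147 + 9773*√78/81441 ≈ 20.860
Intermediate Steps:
x(C) = 8/3 (x(C) = (⅙)*4² = (⅙)*16 = 8/3)
K(b) = -3*√78 (K(b) = -9*√(8/3 + 6) = -3*√78)
G(l, V) = -33 - 3*√78
9773/(528 + G(23, 28)) = 9773/(528 + (-33 - 3*√78)) = 9773/(495 - 3*√78)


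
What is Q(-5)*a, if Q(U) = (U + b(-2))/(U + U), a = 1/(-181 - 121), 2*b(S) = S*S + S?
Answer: -1/755 ≈ -0.0013245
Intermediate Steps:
b(S) = S/2 + S²/2 (b(S) = (S*S + S)/2 = (S² + S)/2 = (S + S²)/2 = S/2 + S²/2)
a = -1/302 (a = 1/(-302) = -1/302 ≈ -0.0033113)
Q(U) = (1 + U)/(2*U) (Q(U) = (U + (½)*(-2)*(1 - 2))/(U + U) = (U + (½)*(-2)*(-1))/((2*U)) = (U + 1)*(1/(2*U)) = (1 + U)*(1/(2*U)) = (1 + U)/(2*U))
Q(-5)*a = ((½)*(1 - 5)/(-5))*(-1/302) = ((½)*(-⅕)*(-4))*(-1/302) = (⅖)*(-1/302) = -1/755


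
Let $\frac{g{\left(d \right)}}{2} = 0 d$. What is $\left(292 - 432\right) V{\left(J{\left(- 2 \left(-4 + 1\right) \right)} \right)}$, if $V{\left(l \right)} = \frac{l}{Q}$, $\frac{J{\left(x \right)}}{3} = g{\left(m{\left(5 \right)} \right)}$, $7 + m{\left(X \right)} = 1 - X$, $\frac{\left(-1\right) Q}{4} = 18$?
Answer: $0$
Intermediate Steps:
$Q = -72$ ($Q = \left(-4\right) 18 = -72$)
$m{\left(X \right)} = -6 - X$ ($m{\left(X \right)} = -7 - \left(-1 + X\right) = -6 - X$)
$g{\left(d \right)} = 0$ ($g{\left(d \right)} = 2 \cdot 0 d = 2 \cdot 0 = 0$)
$J{\left(x \right)} = 0$ ($J{\left(x \right)} = 3 \cdot 0 = 0$)
$V{\left(l \right)} = - \frac{l}{72}$ ($V{\left(l \right)} = \frac{l}{-72} = l \left(- \frac{1}{72}\right) = - \frac{l}{72}$)
$\left(292 - 432\right) V{\left(J{\left(- 2 \left(-4 + 1\right) \right)} \right)} = \left(292 - 432\right) \left(\left(- \frac{1}{72}\right) 0\right) = \left(-140\right) 0 = 0$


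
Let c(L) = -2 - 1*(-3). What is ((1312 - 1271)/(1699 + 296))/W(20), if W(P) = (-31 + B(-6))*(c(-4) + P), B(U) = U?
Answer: -41/1550115 ≈ -2.6450e-5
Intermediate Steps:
c(L) = 1 (c(L) = -2 + 3 = 1)
W(P) = -37 - 37*P (W(P) = (-31 - 6)*(1 + P) = -37*(1 + P) = -37 - 37*P)
((1312 - 1271)/(1699 + 296))/W(20) = ((1312 - 1271)/(1699 + 296))/(-37 - 37*20) = (41/1995)/(-37 - 740) = (41*(1/1995))/(-777) = (41/1995)*(-1/777) = -41/1550115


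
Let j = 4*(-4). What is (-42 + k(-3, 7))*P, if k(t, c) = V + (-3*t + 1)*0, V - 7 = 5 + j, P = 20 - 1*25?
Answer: 230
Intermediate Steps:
j = -16
P = -5 (P = 20 - 25 = -5)
V = -4 (V = 7 + (5 - 16) = 7 - 11 = -4)
k(t, c) = -4 (k(t, c) = -4 + (-3*t + 1)*0 = -4 + (1 - 3*t)*0 = -4 + 0 = -4)
(-42 + k(-3, 7))*P = (-42 - 4)*(-5) = -46*(-5) = 230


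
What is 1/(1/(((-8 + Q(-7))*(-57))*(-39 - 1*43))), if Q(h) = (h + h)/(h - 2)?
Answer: -90364/3 ≈ -30121.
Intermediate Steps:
Q(h) = 2*h/(-2 + h) (Q(h) = (2*h)/(-2 + h) = 2*h/(-2 + h))
1/(1/(((-8 + Q(-7))*(-57))*(-39 - 1*43))) = 1/(1/(((-8 + 2*(-7)/(-2 - 7))*(-57))*(-39 - 1*43))) = 1/(1/(((-8 + 2*(-7)/(-9))*(-57))*(-39 - 43))) = 1/(1/(((-8 + 2*(-7)*(-⅑))*(-57))*(-82))) = 1/(1/(((-8 + 14/9)*(-57))*(-82))) = 1/(1/(-58/9*(-57)*(-82))) = 1/(1/((1102/3)*(-82))) = 1/(1/(-90364/3)) = 1/(-3/90364) = -90364/3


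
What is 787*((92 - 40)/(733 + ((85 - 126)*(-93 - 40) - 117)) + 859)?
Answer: 4102885201/6069 ≈ 6.7604e+5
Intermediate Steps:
787*((92 - 40)/(733 + ((85 - 126)*(-93 - 40) - 117)) + 859) = 787*(52/(733 + (-41*(-133) - 117)) + 859) = 787*(52/(733 + (5453 - 117)) + 859) = 787*(52/(733 + 5336) + 859) = 787*(52/6069 + 859) = 787*(5213323/6069) = 4102885201/6069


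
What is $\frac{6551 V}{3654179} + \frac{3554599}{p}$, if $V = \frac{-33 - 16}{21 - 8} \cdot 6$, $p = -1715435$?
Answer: $- \frac{172162750767263}{81490585187245} \approx -2.1127$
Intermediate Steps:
$V = - \frac{294}{13}$ ($V = - \frac{49}{13} \cdot 6 = \left(-49\right) \frac{1}{13} \cdot 6 = \left(- \frac{49}{13}\right) 6 = - \frac{294}{13} \approx -22.615$)
$\frac{6551 V}{3654179} + \frac{3554599}{p} = \frac{6551 \left(- \frac{294}{13}\right)}{3654179} + \frac{3554599}{-1715435} = \left(- \frac{1925994}{13}\right) \frac{1}{3654179} + 3554599 \left(- \frac{1}{1715435}\right) = - \frac{1925994}{47504327} - \frac{3554599}{1715435} = - \frac{172162750767263}{81490585187245}$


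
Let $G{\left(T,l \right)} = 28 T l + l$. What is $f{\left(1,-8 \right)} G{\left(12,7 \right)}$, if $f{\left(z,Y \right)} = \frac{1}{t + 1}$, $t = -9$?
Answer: $- \frac{2359}{8} \approx -294.88$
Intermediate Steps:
$G{\left(T,l \right)} = l + 28 T l$ ($G{\left(T,l \right)} = 28 T l + l = l + 28 T l$)
$f{\left(z,Y \right)} = - \frac{1}{8}$ ($f{\left(z,Y \right)} = \frac{1}{-9 + 1} = \frac{1}{-8} = - \frac{1}{8}$)
$f{\left(1,-8 \right)} G{\left(12,7 \right)} = - \frac{7 \left(1 + 28 \cdot 12\right)}{8} = - \frac{7 \left(1 + 336\right)}{8} = - \frac{7 \cdot 337}{8} = \left(- \frac{1}{8}\right) 2359 = - \frac{2359}{8}$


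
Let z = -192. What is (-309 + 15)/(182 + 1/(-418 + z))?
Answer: -179340/111019 ≈ -1.6154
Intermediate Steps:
(-309 + 15)/(182 + 1/(-418 + z)) = (-309 + 15)/(182 + 1/(-418 - 192)) = -294/(182 + 1/(-610)) = -294/(182 - 1/610) = -294/111019/610 = -294*610/111019 = -179340/111019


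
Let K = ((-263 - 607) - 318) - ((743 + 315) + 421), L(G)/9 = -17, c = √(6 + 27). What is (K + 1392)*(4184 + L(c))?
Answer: -5139525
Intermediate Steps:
c = √33 ≈ 5.7446
L(G) = -153 (L(G) = 9*(-17) = -153)
K = -2667 (K = (-870 - 318) - (1058 + 421) = -1188 - 1*1479 = -1188 - 1479 = -2667)
(K + 1392)*(4184 + L(c)) = (-2667 + 1392)*(4184 - 153) = -1275*4031 = -5139525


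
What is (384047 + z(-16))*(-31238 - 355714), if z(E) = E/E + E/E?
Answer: -148608528648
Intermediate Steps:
z(E) = 2 (z(E) = 1 + 1 = 2)
(384047 + z(-16))*(-31238 - 355714) = (384047 + 2)*(-31238 - 355714) = 384049*(-386952) = -148608528648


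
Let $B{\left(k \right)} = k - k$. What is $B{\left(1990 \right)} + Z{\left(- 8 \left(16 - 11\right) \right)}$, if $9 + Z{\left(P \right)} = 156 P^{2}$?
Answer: $249591$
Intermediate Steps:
$B{\left(k \right)} = 0$
$Z{\left(P \right)} = -9 + 156 P^{2}$
$B{\left(1990 \right)} + Z{\left(- 8 \left(16 - 11\right) \right)} = 0 - \left(9 - 156 \left(- 8 \left(16 - 11\right)\right)^{2}\right) = 0 - \left(9 - 156 \left(\left(-8\right) 5\right)^{2}\right) = 0 - \left(9 - 156 \left(-40\right)^{2}\right) = 0 + \left(-9 + 156 \cdot 1600\right) = 0 + \left(-9 + 249600\right) = 0 + 249591 = 249591$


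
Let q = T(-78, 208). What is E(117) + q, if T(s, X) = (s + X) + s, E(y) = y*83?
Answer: 9763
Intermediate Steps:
E(y) = 83*y
T(s, X) = X + 2*s (T(s, X) = (X + s) + s = X + 2*s)
q = 52 (q = 208 + 2*(-78) = 208 - 156 = 52)
E(117) + q = 83*117 + 52 = 9711 + 52 = 9763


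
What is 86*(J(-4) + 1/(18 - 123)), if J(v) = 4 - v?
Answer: 72154/105 ≈ 687.18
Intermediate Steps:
86*(J(-4) + 1/(18 - 123)) = 86*((4 - 1*(-4)) + 1/(18 - 123)) = 86*((4 + 4) + 1/(-105)) = 86*(8 - 1/105) = 86*(839/105) = 72154/105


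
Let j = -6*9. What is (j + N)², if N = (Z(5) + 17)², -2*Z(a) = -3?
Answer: 1329409/16 ≈ 83088.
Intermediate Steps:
Z(a) = 3/2 (Z(a) = -½*(-3) = 3/2)
j = -54
N = 1369/4 (N = (3/2 + 17)² = (37/2)² = 1369/4 ≈ 342.25)
(j + N)² = (-54 + 1369/4)² = (1153/4)² = 1329409/16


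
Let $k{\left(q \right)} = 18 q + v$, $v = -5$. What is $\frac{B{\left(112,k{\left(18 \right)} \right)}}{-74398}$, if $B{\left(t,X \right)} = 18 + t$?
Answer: $- \frac{65}{37199} \approx -0.0017474$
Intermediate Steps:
$k{\left(q \right)} = -5 + 18 q$ ($k{\left(q \right)} = 18 q - 5 = -5 + 18 q$)
$\frac{B{\left(112,k{\left(18 \right)} \right)}}{-74398} = \frac{18 + 112}{-74398} = 130 \left(- \frac{1}{74398}\right) = - \frac{65}{37199}$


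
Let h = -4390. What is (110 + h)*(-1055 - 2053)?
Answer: 13302240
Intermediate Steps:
(110 + h)*(-1055 - 2053) = (110 - 4390)*(-1055 - 2053) = -4280*(-3108) = 13302240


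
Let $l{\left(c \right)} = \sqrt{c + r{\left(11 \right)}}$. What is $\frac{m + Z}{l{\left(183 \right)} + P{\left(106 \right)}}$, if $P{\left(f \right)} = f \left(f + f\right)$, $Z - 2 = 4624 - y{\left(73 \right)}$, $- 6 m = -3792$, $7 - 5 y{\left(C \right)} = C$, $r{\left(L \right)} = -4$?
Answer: $\frac{592272032}{2524953025} - \frac{26356 \sqrt{179}}{2524953025} \approx 0.23443$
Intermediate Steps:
$l{\left(c \right)} = \sqrt{-4 + c}$ ($l{\left(c \right)} = \sqrt{c - 4} = \sqrt{-4 + c}$)
$y{\left(C \right)} = \frac{7}{5} - \frac{C}{5}$
$m = 632$ ($m = \left(- \frac{1}{6}\right) \left(-3792\right) = 632$)
$Z = \frac{23196}{5}$ ($Z = 2 + \left(4624 - \left(\frac{7}{5} - \frac{73}{5}\right)\right) = 2 + \left(4624 - - \frac{66}{5}\right) = 2 + \left(4624 + \frac{66}{5}\right) = 2 + \frac{23186}{5} = \frac{23196}{5} \approx 4639.2$)
$P{\left(f \right)} = 2 f^{2}$ ($P{\left(f \right)} = f 2 f = 2 f^{2}$)
$\frac{m + Z}{l{\left(183 \right)} + P{\left(106 \right)}} = \frac{632 + \frac{23196}{5}}{\sqrt{-4 + 183} + 2 \cdot 106^{2}} = \frac{26356}{5 \left(\sqrt{179} + 2 \cdot 11236\right)} = \frac{26356}{5 \left(\sqrt{179} + 22472\right)} = \frac{26356}{5 \left(22472 + \sqrt{179}\right)}$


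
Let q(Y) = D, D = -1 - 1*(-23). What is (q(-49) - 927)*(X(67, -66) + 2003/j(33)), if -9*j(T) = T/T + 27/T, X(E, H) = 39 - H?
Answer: 35511657/4 ≈ 8.8779e+6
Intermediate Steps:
j(T) = -⅑ - 3/T (j(T) = -(T/T + 27/T)/9 = -(1 + 27/T)/9 = -⅑ - 3/T)
D = 22 (D = -1 + 23 = 22)
q(Y) = 22
(q(-49) - 927)*(X(67, -66) + 2003/j(33)) = (22 - 927)*((39 - 1*(-66)) + 2003/(((⅑)*(-27 - 1*33)/33))) = -905*((39 + 66) + 2003/(((⅑)*(1/33)*(-27 - 33)))) = -905*(105 + 2003/(((⅑)*(1/33)*(-60)))) = -905*(105 + 2003/(-20/99)) = -905*(105 + 2003*(-99/20)) = -905*(105 - 198297/20) = -905*(-196197/20) = 35511657/4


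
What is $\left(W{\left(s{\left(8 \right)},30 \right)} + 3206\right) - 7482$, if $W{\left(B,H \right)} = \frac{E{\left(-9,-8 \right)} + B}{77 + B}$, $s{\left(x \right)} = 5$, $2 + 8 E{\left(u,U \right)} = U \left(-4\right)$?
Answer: $- \frac{1402493}{328} \approx -4275.9$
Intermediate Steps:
$E{\left(u,U \right)} = - \frac{1}{4} - \frac{U}{2}$ ($E{\left(u,U \right)} = - \frac{1}{4} + \frac{U \left(-4\right)}{8} = - \frac{1}{4} + \frac{\left(-4\right) U}{8} = - \frac{1}{4} - \frac{U}{2}$)
$W{\left(B,H \right)} = \frac{\frac{15}{4} + B}{77 + B}$ ($W{\left(B,H \right)} = \frac{\left(- \frac{1}{4} - -4\right) + B}{77 + B} = \frac{\left(- \frac{1}{4} + 4\right) + B}{77 + B} = \frac{\frac{15}{4} + B}{77 + B}$)
$\left(W{\left(s{\left(8 \right)},30 \right)} + 3206\right) - 7482 = \left(\frac{\frac{15}{4} + 5}{77 + 5} + 3206\right) - 7482 = \left(\frac{1}{82} \cdot \frac{35}{4} + 3206\right) - 7482 = \left(\frac{35}{328} + 3206\right) - 7482 = \frac{1051603}{328} - 7482 = - \frac{1402493}{328}$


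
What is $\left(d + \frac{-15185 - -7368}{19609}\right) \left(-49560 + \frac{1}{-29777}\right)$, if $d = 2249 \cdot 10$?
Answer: $- \frac{650802844983393753}{583897193} \approx -1.1146 \cdot 10^{9}$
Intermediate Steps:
$d = 22490$
$\left(d + \frac{-15185 - -7368}{19609}\right) \left(-49560 + \frac{1}{-29777}\right) = \left(22490 + \frac{-15185 - -7368}{19609}\right) \left(-49560 + \frac{1}{-29777}\right) = \left(22490 + \left(-15185 + 7368\right) \frac{1}{19609}\right) \left(-49560 - \frac{1}{29777}\right) = \left(22490 - \frac{7817}{19609}\right) \left(- \frac{1475748121}{29777}\right) = \frac{440998593}{19609} \left(- \frac{1475748121}{29777}\right) = - \frac{650802844983393753}{583897193}$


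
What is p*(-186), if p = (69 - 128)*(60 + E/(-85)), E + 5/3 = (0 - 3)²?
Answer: 55886924/85 ≈ 6.5749e+5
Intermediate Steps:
E = 22/3 (E = -5/3 + (0 - 3)² = -5/3 + (-3)² = -5/3 + 9 = 22/3 ≈ 7.3333)
p = -901402/255 (p = (69 - 128)*(60 + (22/3)/(-85)) = -59*(60 + (22/3)*(-1/85)) = -59*(60 - 22/255) = -59*15278/255 = -901402/255 ≈ -3534.9)
p*(-186) = -901402/255*(-186) = 55886924/85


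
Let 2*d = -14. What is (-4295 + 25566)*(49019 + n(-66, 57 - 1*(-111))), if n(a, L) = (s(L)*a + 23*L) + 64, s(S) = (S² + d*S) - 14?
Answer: -36826418487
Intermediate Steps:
d = -7 (d = (½)*(-14) = -7)
s(S) = -14 + S² - 7*S (s(S) = (S² - 7*S) - 14 = -14 + S² - 7*S)
n(a, L) = 64 + 23*L + a*(-14 + L² - 7*L) (n(a, L) = ((-14 + L² - 7*L)*a + 23*L) + 64 = (a*(-14 + L² - 7*L) + 23*L) + 64 = (23*L + a*(-14 + L² - 7*L)) + 64 = 64 + 23*L + a*(-14 + L² - 7*L))
(-4295 + 25566)*(49019 + n(-66, 57 - 1*(-111))) = (-4295 + 25566)*(49019 + (64 + 23*(57 - 1*(-111)) - 66*(-14 + (57 - 1*(-111))² - 7*(57 - 1*(-111))))) = 21271*(49019 + (64 + 23*(57 + 111) - 66*(-14 + (57 + 111)² - 7*(57 + 111)))) = 21271*(49019 + (64 + 23*168 - 66*(-14 + 168² - 7*168))) = 21271*(49019 + (64 + 3864 - 66*(-14 + 28224 - 1176))) = 21271*(49019 + (64 + 3864 - 66*27034)) = 21271*(49019 + (64 + 3864 - 1784244)) = 21271*(49019 - 1780316) = 21271*(-1731297) = -36826418487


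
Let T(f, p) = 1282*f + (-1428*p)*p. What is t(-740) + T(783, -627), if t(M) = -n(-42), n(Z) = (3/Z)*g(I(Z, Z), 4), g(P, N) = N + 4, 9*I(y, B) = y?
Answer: -3922690838/7 ≈ -5.6038e+8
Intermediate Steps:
I(y, B) = y/9
g(P, N) = 4 + N
n(Z) = 24/Z (n(Z) = (3/Z)*(4 + 4) = (3/Z)*8 = 24/Z)
T(f, p) = -1428*p**2 + 1282*f (T(f, p) = 1282*f - 1428*p**2 = -1428*p**2 + 1282*f)
t(M) = 4/7 (t(M) = -24/(-42) = -24*(-1)/42 = -1*(-4/7) = 4/7)
t(-740) + T(783, -627) = 4/7 + (-1428*(-627)**2 + 1282*783) = 4/7 + (-1428*393129 + 1003806) = 4/7 + (-561388212 + 1003806) = 4/7 - 560384406 = -3922690838/7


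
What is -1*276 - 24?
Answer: -300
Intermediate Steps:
-1*276 - 24 = -276 - 24 = -300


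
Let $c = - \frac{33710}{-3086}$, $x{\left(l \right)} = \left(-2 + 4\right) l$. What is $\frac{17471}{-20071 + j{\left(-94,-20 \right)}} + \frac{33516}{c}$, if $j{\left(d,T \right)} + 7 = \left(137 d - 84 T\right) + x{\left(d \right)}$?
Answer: $\frac{1626872201527}{530325720} \approx 3067.7$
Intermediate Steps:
$x{\left(l \right)} = 2 l$
$j{\left(d,T \right)} = -7 - 84 T + 139 d$ ($j{\left(d,T \right)} = -7 + \left(\left(137 d - 84 T\right) + 2 d\right) = -7 + \left(\left(- 84 T + 137 d\right) + 2 d\right) = -7 - \left(- 139 d + 84 T\right) = -7 - 84 T + 139 d$)
$c = \frac{16855}{1543}$ ($c = \left(-33710\right) \left(- \frac{1}{3086}\right) = \frac{16855}{1543} \approx 10.924$)
$\frac{17471}{-20071 + j{\left(-94,-20 \right)}} + \frac{33516}{c} = \frac{17471}{-20071 - 11393} + \frac{33516}{\frac{16855}{1543}} = \frac{17471}{-20071 - 11393} + 33516 \cdot \frac{1543}{16855} = \frac{17471}{-20071 - 11393} + \frac{51715188}{16855} = \frac{17471}{-31464} + \frac{51715188}{16855} = 17471 \left(- \frac{1}{31464}\right) + \frac{51715188}{16855} = - \frac{17471}{31464} + \frac{51715188}{16855} = \frac{1626872201527}{530325720}$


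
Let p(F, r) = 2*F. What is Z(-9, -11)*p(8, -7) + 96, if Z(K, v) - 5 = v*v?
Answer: 2112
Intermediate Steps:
Z(K, v) = 5 + v**2 (Z(K, v) = 5 + v*v = 5 + v**2)
Z(-9, -11)*p(8, -7) + 96 = (5 + (-11)**2)*(2*8) + 96 = (5 + 121)*16 + 96 = 126*16 + 96 = 2016 + 96 = 2112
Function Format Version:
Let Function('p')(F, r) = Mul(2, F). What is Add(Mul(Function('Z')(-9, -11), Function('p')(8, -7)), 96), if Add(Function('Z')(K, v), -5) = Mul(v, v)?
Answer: 2112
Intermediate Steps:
Function('Z')(K, v) = Add(5, Pow(v, 2)) (Function('Z')(K, v) = Add(5, Mul(v, v)) = Add(5, Pow(v, 2)))
Add(Mul(Function('Z')(-9, -11), Function('p')(8, -7)), 96) = Add(Mul(Add(5, Pow(-11, 2)), Mul(2, 8)), 96) = Add(Mul(Add(5, 121), 16), 96) = Add(Mul(126, 16), 96) = Add(2016, 96) = 2112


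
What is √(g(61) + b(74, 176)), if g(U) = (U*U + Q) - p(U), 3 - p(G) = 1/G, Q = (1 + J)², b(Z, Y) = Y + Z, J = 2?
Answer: √14798478/61 ≈ 63.064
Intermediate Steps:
Q = 9 (Q = (1 + 2)² = 3² = 9)
p(G) = 3 - 1/G
g(U) = 6 + 1/U + U² (g(U) = (U*U + 9) - (3 - 1/U) = (U² + 9) + (-3 + 1/U) = (9 + U²) + (-3 + 1/U) = 6 + 1/U + U²)
√(g(61) + b(74, 176)) = √((6 + 1/61 + 61²) + (176 + 74)) = √((6 + 1/61 + 3721) + 250) = √(227348/61 + 250) = √(242598/61) = √14798478/61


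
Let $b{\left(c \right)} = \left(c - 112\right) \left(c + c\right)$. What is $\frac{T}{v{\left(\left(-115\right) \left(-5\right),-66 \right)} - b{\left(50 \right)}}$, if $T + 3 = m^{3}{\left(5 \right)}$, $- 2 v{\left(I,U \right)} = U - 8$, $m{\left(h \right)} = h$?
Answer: $\frac{122}{6237} \approx 0.019561$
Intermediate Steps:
$v{\left(I,U \right)} = 4 - \frac{U}{2}$ ($v{\left(I,U \right)} = - \frac{U - 8}{2} = - \frac{-8 + U}{2} = 4 - \frac{U}{2}$)
$b{\left(c \right)} = 2 c \left(-112 + c\right)$ ($b{\left(c \right)} = \left(-112 + c\right) 2 c = 2 c \left(-112 + c\right)$)
$T = 122$ ($T = -3 + 5^{3} = -3 + 125 = 122$)
$\frac{T}{v{\left(\left(-115\right) \left(-5\right),-66 \right)} - b{\left(50 \right)}} = \frac{122}{\left(4 - -33\right) - 2 \cdot 50 \left(-112 + 50\right)} = \frac{122}{\left(4 + 33\right) - 2 \cdot 50 \left(-62\right)} = \frac{122}{37 - -6200} = \frac{122}{37 + 6200} = \frac{122}{6237}$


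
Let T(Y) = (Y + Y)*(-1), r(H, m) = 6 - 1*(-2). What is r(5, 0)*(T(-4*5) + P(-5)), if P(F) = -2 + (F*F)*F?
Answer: -696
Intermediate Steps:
r(H, m) = 8 (r(H, m) = 6 + 2 = 8)
P(F) = -2 + F**3 (P(F) = -2 + F**2*F = -2 + F**3)
T(Y) = -2*Y (T(Y) = (2*Y)*(-1) = -2*Y)
r(5, 0)*(T(-4*5) + P(-5)) = 8*(-(-8)*5 + (-2 + (-5)**3)) = 8*(-2*(-20) + (-2 - 125)) = 8*(40 - 127) = 8*(-87) = -696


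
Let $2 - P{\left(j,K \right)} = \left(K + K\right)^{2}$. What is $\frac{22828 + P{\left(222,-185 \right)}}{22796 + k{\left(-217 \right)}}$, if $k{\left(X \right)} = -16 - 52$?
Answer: $- \frac{57035}{11364} \approx -5.0189$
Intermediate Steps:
$P{\left(j,K \right)} = 2 - 4 K^{2}$ ($P{\left(j,K \right)} = 2 - \left(K + K\right)^{2} = 2 - \left(2 K\right)^{2} = 2 - 4 K^{2}$)
$k{\left(X \right)} = -68$
$\frac{22828 + P{\left(222,-185 \right)}}{22796 + k{\left(-217 \right)}} = \frac{22828 + \left(2 - 4 \left(-185\right)^{2}\right)}{22796 - 68} = \frac{22828 + \left(2 - 136900\right)}{22728} = \left(22828 + \left(2 - 136900\right)\right) \frac{1}{22728} = \left(22828 - 136898\right) \frac{1}{22728} = \left(-114070\right) \frac{1}{22728} = - \frac{57035}{11364}$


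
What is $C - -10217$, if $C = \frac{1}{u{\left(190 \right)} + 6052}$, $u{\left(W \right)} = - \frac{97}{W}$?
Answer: $\frac{11747333101}{1149783} \approx 10217.0$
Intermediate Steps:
$C = \frac{190}{1149783}$ ($C = \frac{1}{- \frac{97}{190} + 6052} = \frac{1}{\frac{1149783}{190}} = \frac{190}{1149783} \approx 0.00016525$)
$C - -10217 = \frac{190}{1149783} - -10217 = \frac{190}{1149783} + 10217 = \frac{11747333101}{1149783}$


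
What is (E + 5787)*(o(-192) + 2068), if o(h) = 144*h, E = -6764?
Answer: 24991660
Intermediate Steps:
(E + 5787)*(o(-192) + 2068) = (-6764 + 5787)*(144*(-192) + 2068) = -977*(-27648 + 2068) = -977*(-25580) = 24991660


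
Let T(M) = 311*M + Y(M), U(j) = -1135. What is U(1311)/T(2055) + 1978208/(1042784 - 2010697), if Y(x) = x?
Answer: -253889284507/124117419816 ≈ -2.0456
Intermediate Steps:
T(M) = 312*M (T(M) = 311*M + M = 312*M)
U(1311)/T(2055) + 1978208/(1042784 - 2010697) = -1135/(312*2055) + 1978208/(1042784 - 2010697) = -1135/641160 + 1978208/(-967913) = -1135*1/641160 + 1978208*(-1/967913) = -227/128232 - 1978208/967913 = -253889284507/124117419816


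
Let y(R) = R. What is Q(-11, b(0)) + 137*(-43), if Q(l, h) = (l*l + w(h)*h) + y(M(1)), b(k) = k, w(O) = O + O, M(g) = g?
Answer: -5769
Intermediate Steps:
w(O) = 2*O
Q(l, h) = 1 + l² + 2*h² (Q(l, h) = (l*l + (2*h)*h) + 1 = (l² + 2*h²) + 1 = 1 + l² + 2*h²)
Q(-11, b(0)) + 137*(-43) = (1 + (-11)² + 2*0²) + 137*(-43) = (1 + 121 + 2*0) - 5891 = (1 + 121 + 0) - 5891 = 122 - 5891 = -5769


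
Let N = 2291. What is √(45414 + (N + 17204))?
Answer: √64909 ≈ 254.77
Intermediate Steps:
√(45414 + (N + 17204)) = √(45414 + (2291 + 17204)) = √(45414 + 19495) = √64909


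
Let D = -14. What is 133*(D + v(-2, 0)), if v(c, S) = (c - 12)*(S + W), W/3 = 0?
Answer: -1862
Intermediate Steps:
W = 0 (W = 3*0 = 0)
v(c, S) = S*(-12 + c) (v(c, S) = (c - 12)*(S + 0) = (-12 + c)*S = S*(-12 + c))
133*(D + v(-2, 0)) = 133*(-14 + 0*(-12 - 2)) = 133*(-14 + 0*(-14)) = 133*(-14 + 0) = 133*(-14) = -1862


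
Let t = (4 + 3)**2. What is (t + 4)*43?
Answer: 2279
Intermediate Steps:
t = 49 (t = 7**2 = 49)
(t + 4)*43 = (49 + 4)*43 = 53*43 = 2279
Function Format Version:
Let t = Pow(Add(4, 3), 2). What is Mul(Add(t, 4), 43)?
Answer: 2279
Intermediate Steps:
t = 49 (t = Pow(7, 2) = 49)
Mul(Add(t, 4), 43) = Mul(Add(49, 4), 43) = Mul(53, 43) = 2279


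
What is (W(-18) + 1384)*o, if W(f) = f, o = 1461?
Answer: 1995726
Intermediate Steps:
(W(-18) + 1384)*o = (-18 + 1384)*1461 = 1366*1461 = 1995726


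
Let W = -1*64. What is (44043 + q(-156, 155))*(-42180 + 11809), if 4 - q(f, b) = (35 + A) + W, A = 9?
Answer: -1338358857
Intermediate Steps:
W = -64
q(f, b) = 24 (q(f, b) = 4 - ((35 + 9) - 64) = 4 - (44 - 64) = 4 - 1*(-20) = 4 + 20 = 24)
(44043 + q(-156, 155))*(-42180 + 11809) = (44043 + 24)*(-42180 + 11809) = 44067*(-30371) = -1338358857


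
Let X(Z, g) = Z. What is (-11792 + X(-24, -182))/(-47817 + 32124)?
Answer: 11816/15693 ≈ 0.75295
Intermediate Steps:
(-11792 + X(-24, -182))/(-47817 + 32124) = (-11792 - 24)/(-47817 + 32124) = -11816/(-15693) = -11816*(-1/15693) = 11816/15693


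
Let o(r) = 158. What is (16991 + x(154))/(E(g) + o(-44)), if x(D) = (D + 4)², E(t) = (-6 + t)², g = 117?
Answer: 41955/12479 ≈ 3.3620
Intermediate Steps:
x(D) = (4 + D)²
(16991 + x(154))/(E(g) + o(-44)) = (16991 + (4 + 154)²)/((-6 + 117)² + 158) = (16991 + 158²)/(111² + 158) = (16991 + 24964)/(12321 + 158) = 41955/12479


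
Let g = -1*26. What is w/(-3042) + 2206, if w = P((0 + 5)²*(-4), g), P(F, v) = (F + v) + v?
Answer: 3355402/1521 ≈ 2206.1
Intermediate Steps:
g = -26
P(F, v) = F + 2*v
w = -152 (w = (0 + 5)²*(-4) + 2*(-26) = 5²*(-4) - 52 = 25*(-4) - 52 = -100 - 52 = -152)
w/(-3042) + 2206 = -152/(-3042) + 2206 = -152*(-1/3042) + 2206 = 76/1521 + 2206 = 3355402/1521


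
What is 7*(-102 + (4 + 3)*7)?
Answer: -371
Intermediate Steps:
7*(-102 + (4 + 3)*7) = 7*(-102 + 7*7) = 7*(-102 + 49) = 7*(-53) = -371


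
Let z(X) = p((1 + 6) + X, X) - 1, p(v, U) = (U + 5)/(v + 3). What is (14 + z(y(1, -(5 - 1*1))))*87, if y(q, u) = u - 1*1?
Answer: 1131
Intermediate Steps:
y(q, u) = -1 + u (y(q, u) = u - 1 = -1 + u)
p(v, U) = (5 + U)/(3 + v)
z(X) = -1 + (5 + X)/(10 + X) (z(X) = (5 + X)/(3 + ((1 + 6) + X)) - 1 = (5 + X)/(3 + (7 + X)) - 1 = (5 + X)/(10 + X) - 1 = -1 + (5 + X)/(10 + X))
(14 + z(y(1, -(5 - 1*1))))*87 = (14 - 5/(10 + (-1 - (5 - 1*1))))*87 = (14 - 5/(10 + (-1 - (5 - 1))))*87 = (14 - 5/(10 + (-1 - 1*4)))*87 = (14 - 5/(10 + (-1 - 4)))*87 = (14 - 5/(10 - 5))*87 = (14 - 5/5)*87 = (14 - 5*⅕)*87 = (14 - 1)*87 = 13*87 = 1131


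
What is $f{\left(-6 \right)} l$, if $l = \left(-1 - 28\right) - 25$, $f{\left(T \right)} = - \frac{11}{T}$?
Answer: $-99$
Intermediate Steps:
$l = -54$ ($l = -29 - 25 = -54$)
$f{\left(-6 \right)} l = - \frac{11}{-6} \left(-54\right) = \left(-11\right) \left(- \frac{1}{6}\right) \left(-54\right) = \frac{11}{6} \left(-54\right) = -99$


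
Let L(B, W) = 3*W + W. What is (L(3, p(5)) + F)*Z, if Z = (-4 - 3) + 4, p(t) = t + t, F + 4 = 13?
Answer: -147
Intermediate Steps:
F = 9 (F = -4 + 13 = 9)
p(t) = 2*t
Z = -3 (Z = -7 + 4 = -3)
L(B, W) = 4*W
(L(3, p(5)) + F)*Z = (4*(2*5) + 9)*(-3) = (4*10 + 9)*(-3) = (40 + 9)*(-3) = 49*(-3) = -147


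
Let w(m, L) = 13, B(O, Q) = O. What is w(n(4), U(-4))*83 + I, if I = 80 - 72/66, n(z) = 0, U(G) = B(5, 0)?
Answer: 12737/11 ≈ 1157.9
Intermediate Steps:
U(G) = 5
I = 868/11 (I = 80 - 72*1/66 = 80 - 12/11 = 868/11 ≈ 78.909)
w(n(4), U(-4))*83 + I = 13*83 + 868/11 = 1079 + 868/11 = 12737/11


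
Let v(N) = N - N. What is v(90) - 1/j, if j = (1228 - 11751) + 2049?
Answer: 1/8474 ≈ 0.00011801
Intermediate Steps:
v(N) = 0
j = -8474 (j = -10523 + 2049 = -8474)
v(90) - 1/j = 0 - 1/(-8474) = 0 - 1*(-1/8474) = 0 + 1/8474 = 1/8474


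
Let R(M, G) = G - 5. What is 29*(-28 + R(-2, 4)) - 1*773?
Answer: -1614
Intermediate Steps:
R(M, G) = -5 + G
29*(-28 + R(-2, 4)) - 1*773 = 29*(-28 + (-5 + 4)) - 1*773 = 29*(-28 - 1) - 773 = 29*(-29) - 773 = -841 - 773 = -1614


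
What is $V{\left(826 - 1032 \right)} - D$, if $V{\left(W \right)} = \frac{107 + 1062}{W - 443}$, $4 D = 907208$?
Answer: $- \frac{147195667}{649} \approx -2.268 \cdot 10^{5}$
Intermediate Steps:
$D = 226802$ ($D = \frac{1}{4} \cdot 907208 = 226802$)
$V{\left(W \right)} = \frac{1169}{-443 + W}$
$V{\left(826 - 1032 \right)} - D = \frac{1169}{-443 + \left(826 - 1032\right)} - 226802 = \frac{1169}{-443 - 206} - 226802 = \frac{1169}{-649} - 226802 = 1169 \left(- \frac{1}{649}\right) - 226802 = - \frac{1169}{649} - 226802 = - \frac{147195667}{649}$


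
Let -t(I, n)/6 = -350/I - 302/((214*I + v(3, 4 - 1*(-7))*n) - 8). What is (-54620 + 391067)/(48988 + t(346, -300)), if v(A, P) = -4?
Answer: 1094784070779/159424673335 ≈ 6.8671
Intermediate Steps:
t(I, n) = 1812/(-8 - 4*n + 214*I) + 2100/I (t(I, n) = -6*(-350/I - 302/((214*I - 4*n) - 8)) = -6*(-350/I - 302/((-4*n + 214*I) - 8)) = -6*(-350/I - 302/(-8 - 4*n + 214*I)) = 1812/(-8 - 4*n + 214*I) + 2100/I)
(-54620 + 391067)/(48988 + t(346, -300)) = (-54620 + 391067)/(48988 + 6*(-1400 - 700*(-300) + 37601*346)/(346*(-4 - 2*(-300) + 107*346))) = 336447/(48988 + 6*(1/346)*(-1400 + 210000 + 13009946)/(-4 + 600 + 37022)) = 336447/(48988 + 6*(1/346)*13218546/37618) = 336447/(48988 + 6*(1/346)*(1/37618)*13218546) = 336447/(48988 + 19827819/3253957) = 336447/(159424673335/3253957) = 336447*(3253957/159424673335) = 1094784070779/159424673335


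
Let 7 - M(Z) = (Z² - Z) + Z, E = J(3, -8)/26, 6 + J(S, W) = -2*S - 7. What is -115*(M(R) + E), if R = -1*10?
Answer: 280255/26 ≈ 10779.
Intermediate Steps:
R = -10
J(S, W) = -13 - 2*S (J(S, W) = -6 + (-2*S - 7) = -6 + (-7 - 2*S) = -13 - 2*S)
E = -19/26 (E = (-13 - 2*3)/26 = (-13 - 6)*(1/26) = -19*1/26 = -19/26 ≈ -0.73077)
M(Z) = 7 - Z² (M(Z) = 7 - ((Z² - Z) + Z) = 7 - Z²)
-115*(M(R) + E) = -115*((7 - 1*(-10)²) - 19/26) = -115*((7 - 1*100) - 19/26) = -115*((7 - 100) - 19/26) = -115*(-93 - 19/26) = -115*(-2437/26) = 280255/26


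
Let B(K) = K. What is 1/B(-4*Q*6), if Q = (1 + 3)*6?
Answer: -1/576 ≈ -0.0017361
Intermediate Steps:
Q = 24 (Q = 4*6 = 24)
1/B(-4*Q*6) = 1/(-4*24*6) = 1/(-96*6) = 1/(-576) = -1/576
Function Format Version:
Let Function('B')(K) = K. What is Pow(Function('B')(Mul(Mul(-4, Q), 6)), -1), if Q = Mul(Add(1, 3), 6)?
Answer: Rational(-1, 576) ≈ -0.0017361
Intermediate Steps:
Q = 24 (Q = Mul(4, 6) = 24)
Pow(Function('B')(Mul(Mul(-4, Q), 6)), -1) = Pow(Mul(Mul(-4, 24), 6), -1) = Pow(Mul(-96, 6), -1) = Pow(-576, -1) = Rational(-1, 576)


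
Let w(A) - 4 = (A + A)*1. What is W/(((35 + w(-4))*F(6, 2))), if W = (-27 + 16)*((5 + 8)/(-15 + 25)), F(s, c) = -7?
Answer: 143/2170 ≈ 0.065899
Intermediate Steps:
w(A) = 4 + 2*A (w(A) = 4 + (A + A)*1 = 4 + (2*A)*1 = 4 + 2*A)
W = -143/10 ≈ -14.300
W/(((35 + w(-4))*F(6, 2))) = -143*(-1/(7*(35 + (4 + 2*(-4)))))/10 = -143*(-1/(7*(35 + (4 - 8))))/10 = -143*(-1/(7*(35 - 4)))/10 = -143/(10*(31*(-7))) = -143/10/(-217) = -143/10*(-1/217) = 143/2170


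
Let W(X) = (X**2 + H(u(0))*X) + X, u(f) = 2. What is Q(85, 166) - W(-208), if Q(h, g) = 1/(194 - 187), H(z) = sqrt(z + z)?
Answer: -298479/7 ≈ -42640.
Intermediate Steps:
H(z) = sqrt(2)*sqrt(z) (H(z) = sqrt(2*z) = sqrt(2)*sqrt(z))
W(X) = X**2 + 3*X (W(X) = (X**2 + (sqrt(2)*sqrt(2))*X) + X = (X**2 + 2*X) + X = X**2 + 3*X)
Q(h, g) = 1/7
Q(85, 166) - W(-208) = 1/7 - (-208)*(3 - 208) = 1/7 - (-208)*(-205) = 1/7 - 1*42640 = 1/7 - 42640 = -298479/7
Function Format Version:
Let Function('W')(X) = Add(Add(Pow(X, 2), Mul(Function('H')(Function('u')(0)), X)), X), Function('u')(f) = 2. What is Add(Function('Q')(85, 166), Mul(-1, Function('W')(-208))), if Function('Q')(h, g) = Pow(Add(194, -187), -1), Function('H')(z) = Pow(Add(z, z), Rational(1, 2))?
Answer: Rational(-298479, 7) ≈ -42640.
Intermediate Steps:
Function('H')(z) = Mul(Pow(2, Rational(1, 2)), Pow(z, Rational(1, 2))) (Function('H')(z) = Pow(Mul(2, z), Rational(1, 2)) = Mul(Pow(2, Rational(1, 2)), Pow(z, Rational(1, 2))))
Function('W')(X) = Add(Pow(X, 2), Mul(3, X)) (Function('W')(X) = Add(Add(Pow(X, 2), Mul(Mul(Pow(2, Rational(1, 2)), Pow(2, Rational(1, 2))), X)), X) = Add(Add(Pow(X, 2), Mul(2, X)), X) = Add(Pow(X, 2), Mul(3, X)))
Function('Q')(h, g) = Rational(1, 7) (Function('Q')(h, g) = Pow(7, -1) = Rational(1, 7))
Add(Function('Q')(85, 166), Mul(-1, Function('W')(-208))) = Add(Rational(1, 7), Mul(-1, Mul(-208, Add(3, -208)))) = Add(Rational(1, 7), Mul(-1, Mul(-208, -205))) = Add(Rational(1, 7), Mul(-1, 42640)) = Add(Rational(1, 7), -42640) = Rational(-298479, 7)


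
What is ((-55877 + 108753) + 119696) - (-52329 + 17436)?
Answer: 207465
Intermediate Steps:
((-55877 + 108753) + 119696) - (-52329 + 17436) = (52876 + 119696) - 1*(-34893) = 172572 + 34893 = 207465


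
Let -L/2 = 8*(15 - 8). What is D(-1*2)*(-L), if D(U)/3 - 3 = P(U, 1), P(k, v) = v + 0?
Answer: 1344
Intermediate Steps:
P(k, v) = v
D(U) = 12 (D(U) = 9 + 3*1 = 9 + 3 = 12)
L = -112 (L = -16*(15 - 8) = -16*7 = -2*56 = -112)
D(-1*2)*(-L) = 12*(-1*(-112)) = 12*112 = 1344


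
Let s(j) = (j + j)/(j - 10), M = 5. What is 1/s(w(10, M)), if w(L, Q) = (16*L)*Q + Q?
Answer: 159/322 ≈ 0.49379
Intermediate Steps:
w(L, Q) = Q + 16*L*Q (w(L, Q) = 16*L*Q + Q = Q + 16*L*Q)
s(j) = 2*j/(-10 + j) (s(j) = (2*j)/(-10 + j) = 2*j/(-10 + j))
1/s(w(10, M)) = 1/(2*(5*(1 + 16*10))/(-10 + 5*(1 + 16*10))) = 1/(2*(5*(1 + 160))/(-10 + 5*(1 + 160))) = 1/(2*(5*161)/(-10 + 5*161)) = 1/(2*805/(-10 + 805)) = 1/(2*805/795) = 1/(2*805*(1/795)) = 1/(322/159) = 159/322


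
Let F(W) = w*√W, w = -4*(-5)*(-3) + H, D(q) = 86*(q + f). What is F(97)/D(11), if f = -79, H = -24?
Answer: 21*√97/1462 ≈ 0.14147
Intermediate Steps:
D(q) = -6794 + 86*q (D(q) = 86*(q - 79) = 86*(-79 + q) = -6794 + 86*q)
w = -84 (w = -4*(-5)*(-3) - 24 = 20*(-3) - 24 = -60 - 24 = -84)
F(W) = -84*√W
F(97)/D(11) = (-84*√97)/(-6794 + 86*11) = (-84*√97)/(-6794 + 946) = -84*√97/(-5848) = -84*√97*(-1/5848) = 21*√97/1462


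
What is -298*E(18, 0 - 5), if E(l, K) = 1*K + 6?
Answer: -298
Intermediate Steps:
E(l, K) = 6 + K (E(l, K) = K + 6 = 6 + K)
-298*E(18, 0 - 5) = -298*(6 + (0 - 5)) = -298*(6 - 5) = -298*1 = -298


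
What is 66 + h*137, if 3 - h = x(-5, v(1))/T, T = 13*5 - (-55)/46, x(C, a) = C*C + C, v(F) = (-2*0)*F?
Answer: 265285/609 ≈ 435.61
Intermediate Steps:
v(F) = 0 (v(F) = 0*F = 0)
x(C, a) = C + C**2 (x(C, a) = C**2 + C = C + C**2)
T = 3045/46 (T = 65 - (-55)/46 = 65 - 1*(-55/46) = 65 + 55/46 = 3045/46 ≈ 66.196)
h = 1643/609 (h = 3 - (-5*(1 - 5))/3045/46 = 3 - (-5*(-4))*46/3045 = 3 - 20*46/3045 = 3 - 1*184/609 = 3 - 184/609 = 1643/609 ≈ 2.6979)
66 + h*137 = 66 + (1643/609)*137 = 66 + 225091/609 = 265285/609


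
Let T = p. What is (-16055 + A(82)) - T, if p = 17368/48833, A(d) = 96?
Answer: -779343215/48833 ≈ -15959.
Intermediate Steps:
p = 17368/48833 (p = 17368*(1/48833) = 17368/48833 ≈ 0.35566)
T = 17368/48833 ≈ 0.35566
(-16055 + A(82)) - T = (-16055 + 96) - 1*17368/48833 = -15959 - 17368/48833 = -779343215/48833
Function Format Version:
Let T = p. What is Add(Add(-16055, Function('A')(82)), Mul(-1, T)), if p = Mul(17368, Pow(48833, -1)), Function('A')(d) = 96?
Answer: Rational(-779343215, 48833) ≈ -15959.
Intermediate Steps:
p = Rational(17368, 48833) (p = Mul(17368, Rational(1, 48833)) = Rational(17368, 48833) ≈ 0.35566)
T = Rational(17368, 48833) ≈ 0.35566
Add(Add(-16055, Function('A')(82)), Mul(-1, T)) = Add(Add(-16055, 96), Mul(-1, Rational(17368, 48833))) = Add(-15959, Rational(-17368, 48833)) = Rational(-779343215, 48833)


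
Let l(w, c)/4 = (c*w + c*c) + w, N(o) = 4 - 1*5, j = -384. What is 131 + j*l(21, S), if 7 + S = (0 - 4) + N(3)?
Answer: 133763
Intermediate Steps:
N(o) = -1 (N(o) = 4 - 5 = -1)
S = -12 (S = -7 + ((0 - 4) - 1) = -7 + (-4 - 1) = -7 - 5 = -12)
l(w, c) = 4*w + 4*c² + 4*c*w (l(w, c) = 4*((c*w + c*c) + w) = 4*((c*w + c²) + w) = 4*((c² + c*w) + w) = 4*(w + c² + c*w) = 4*w + 4*c² + 4*c*w)
131 + j*l(21, S) = 131 - 384*(4*21 + 4*(-12)² + 4*(-12)*21) = 131 - 384*(84 + 4*144 - 1008) = 131 - 384*(84 + 576 - 1008) = 131 - 384*(-348) = 131 + 133632 = 133763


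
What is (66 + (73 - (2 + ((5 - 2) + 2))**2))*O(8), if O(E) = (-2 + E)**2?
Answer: 3240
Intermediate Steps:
(66 + (73 - (2 + ((5 - 2) + 2))**2))*O(8) = (66 + (73 - (2 + ((5 - 2) + 2))**2))*(-2 + 8)**2 = (66 + (73 - (2 + (3 + 2))**2))*6**2 = (66 + (73 - (2 + 5)**2))*36 = (66 + (73 - 1*7**2))*36 = (66 + (73 - 1*49))*36 = (66 + (73 - 49))*36 = (66 + 24)*36 = 90*36 = 3240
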